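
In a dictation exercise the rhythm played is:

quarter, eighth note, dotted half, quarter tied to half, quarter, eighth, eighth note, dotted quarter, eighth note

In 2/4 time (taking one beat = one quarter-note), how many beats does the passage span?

11.5

One quarter-note beat = 2 eighth notes.
Convert each value to eighth notes: quarter = 2; eighth note = 1; dotted half = 6; quarter tied to half (quarter + half) = 6; quarter = 2; eighth = 1; eighth note = 1; dotted quarter = 3; eighth note = 1.
Sum: 2 + 1 + 6 + 6 + 2 + 1 + 1 + 3 + 1 = 23.
23 ÷ 2 = 11.5 beats.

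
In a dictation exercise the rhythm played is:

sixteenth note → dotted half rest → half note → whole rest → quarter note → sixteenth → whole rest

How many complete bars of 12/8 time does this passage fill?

One bar of 12/8 = 24 sixteenth notes.
Express everything in sixteenth notes: sixteenth note = 1; dotted half rest = 12; half note = 8; whole rest = 16; quarter note = 4; sixteenth = 1; whole rest = 16.
Adding: 1 + 12 + 8 + 16 + 4 + 1 + 16 = 58.
58 ÷ 24 = 2 complete bars with 10 left over.

2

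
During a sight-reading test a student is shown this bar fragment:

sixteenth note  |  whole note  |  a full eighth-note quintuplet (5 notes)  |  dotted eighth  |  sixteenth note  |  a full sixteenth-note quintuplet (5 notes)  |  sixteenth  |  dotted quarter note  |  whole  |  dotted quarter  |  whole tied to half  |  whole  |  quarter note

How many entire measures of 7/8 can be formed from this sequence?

One bar of 7/8 = 14 sixteenth notes.
In sixteenth notes: sixteenth note = 1; whole note = 16; a full eighth-note quintuplet (5 notes) (five quintuplet eighths span one half) = 8; dotted eighth = 3; sixteenth note = 1; a full sixteenth-note quintuplet (5 notes) (five quintuplet sixteenths span one quarter) = 4; sixteenth = 1; dotted quarter note = 6; whole = 16; dotted quarter = 6; whole tied to half (whole + half) = 24; whole = 16; quarter note = 4.
Altogether 1 + 16 + 8 + 3 + 1 + 4 + 1 + 6 + 16 + 6 + 24 + 16 + 4 = 106.
106 ÷ 14 = 7 complete bars with 8 left over.

7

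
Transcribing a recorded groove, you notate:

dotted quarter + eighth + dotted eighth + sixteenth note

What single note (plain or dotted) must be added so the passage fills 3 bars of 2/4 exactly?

3 bars of 2/4 = 24 sixteenth notes.
Express everything in sixteenth notes: dotted quarter = 6; eighth = 2; dotted eighth = 3; sixteenth note = 1.
Sum: 6 + 2 + 3 + 1 = 12.
Remaining: 24 − 12 = 12 sixteenth notes, which is a dotted half note.

dotted half note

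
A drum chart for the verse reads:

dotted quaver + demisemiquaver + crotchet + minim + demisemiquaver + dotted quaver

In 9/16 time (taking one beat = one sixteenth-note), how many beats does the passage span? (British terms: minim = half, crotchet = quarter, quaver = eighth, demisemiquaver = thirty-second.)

19

One sixteenth-note beat = 2 thirty-second notes.
Each duration in thirty-second notes: dotted quaver = 6; demisemiquaver = 1; crotchet = 8; minim = 16; demisemiquaver = 1; dotted quaver = 6.
Adding: 6 + 1 + 8 + 16 + 1 + 6 = 38.
38 ÷ 2 = 19 beats.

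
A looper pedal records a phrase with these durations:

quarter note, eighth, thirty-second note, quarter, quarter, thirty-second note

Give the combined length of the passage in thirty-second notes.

30

Express everything in thirty-second notes: quarter note = 8; eighth = 4; thirty-second note = 1; quarter = 8; quarter = 8; thirty-second note = 1.
Altogether 8 + 4 + 1 + 8 + 8 + 1 = 30 thirty-second notes.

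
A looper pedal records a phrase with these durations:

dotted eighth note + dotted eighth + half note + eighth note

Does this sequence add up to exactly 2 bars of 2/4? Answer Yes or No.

Yes

One bar of 2/4 = 8 sixteenth notes, so 2 bars = 16.
Working in sixteenth notes: dotted eighth note = 3; dotted eighth = 3; half note = 8; eighth note = 2.
Adding: 3 + 3 + 8 + 2 = 16.
16 equals 16, so the answer is Yes.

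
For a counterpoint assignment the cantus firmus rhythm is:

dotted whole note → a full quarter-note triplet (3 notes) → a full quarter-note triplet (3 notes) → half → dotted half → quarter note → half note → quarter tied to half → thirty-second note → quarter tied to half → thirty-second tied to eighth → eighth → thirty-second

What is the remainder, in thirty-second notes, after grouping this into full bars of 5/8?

3

One bar of 5/8 = 20 thirty-second notes.
Convert each value to thirty-second notes: dotted whole note = 48; a full quarter-note triplet (3 notes) (three triplet quarters span one half) = 16; a full quarter-note triplet (3 notes) (three triplet quarters span one half) = 16; half = 16; dotted half = 24; quarter note = 8; half note = 16; quarter tied to half (quarter + half) = 24; thirty-second note = 1; quarter tied to half (quarter + half) = 24; thirty-second tied to eighth (thirty-second + eighth) = 5; eighth = 4; thirty-second = 1.
Sum: 48 + 16 + 16 + 16 + 24 + 8 + 16 + 24 + 1 + 24 + 5 + 4 + 1 = 203.
203 ÷ 20 = 10 complete bars with 3 thirty-second notes remaining.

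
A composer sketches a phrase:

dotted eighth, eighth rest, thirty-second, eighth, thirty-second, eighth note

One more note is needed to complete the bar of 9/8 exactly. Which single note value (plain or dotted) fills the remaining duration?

half note

The bar of 9/8 = 36 thirty-second notes.
Convert each value to thirty-second notes: dotted eighth = 6; eighth rest = 4; thirty-second = 1; eighth = 4; thirty-second = 1; eighth note = 4.
Total: 6 + 4 + 1 + 4 + 1 + 4 = 20.
Remaining: 36 − 20 = 16 thirty-second notes, which is a half note.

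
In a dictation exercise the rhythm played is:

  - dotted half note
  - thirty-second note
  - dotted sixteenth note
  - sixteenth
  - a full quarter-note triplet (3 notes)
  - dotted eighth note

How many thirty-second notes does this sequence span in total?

52

Each duration in thirty-second notes: dotted half note = 24; thirty-second note = 1; dotted sixteenth note = 3; sixteenth = 2; a full quarter-note triplet (3 notes) (three triplet quarters span one half) = 16; dotted eighth note = 6.
Altogether 24 + 1 + 3 + 2 + 16 + 6 = 52 thirty-second notes.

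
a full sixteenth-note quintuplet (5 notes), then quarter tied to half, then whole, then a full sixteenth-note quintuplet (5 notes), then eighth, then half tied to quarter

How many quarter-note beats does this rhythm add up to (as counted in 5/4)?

One quarter-note beat = 2 eighth notes.
Convert each value to eighth notes: a full sixteenth-note quintuplet (5 notes) (five quintuplet sixteenths span one quarter) = 2; quarter tied to half (quarter + half) = 6; whole = 8; a full sixteenth-note quintuplet (5 notes) (five quintuplet sixteenths span one quarter) = 2; eighth = 1; half tied to quarter (half + quarter) = 6.
Altogether 2 + 6 + 8 + 2 + 1 + 6 = 25.
25 ÷ 2 = 12.5 beats.

12.5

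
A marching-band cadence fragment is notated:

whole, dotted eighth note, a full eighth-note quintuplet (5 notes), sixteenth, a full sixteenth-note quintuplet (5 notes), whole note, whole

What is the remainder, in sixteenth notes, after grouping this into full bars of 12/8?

One bar of 12/8 = 24 sixteenth notes.
In sixteenth notes: whole = 16; dotted eighth note = 3; a full eighth-note quintuplet (5 notes) (five quintuplet eighths span one half) = 8; sixteenth = 1; a full sixteenth-note quintuplet (5 notes) (five quintuplet sixteenths span one quarter) = 4; whole note = 16; whole = 16.
Altogether 16 + 3 + 8 + 1 + 4 + 16 + 16 = 64.
64 ÷ 24 = 2 complete bars with 16 sixteenth notes remaining.

16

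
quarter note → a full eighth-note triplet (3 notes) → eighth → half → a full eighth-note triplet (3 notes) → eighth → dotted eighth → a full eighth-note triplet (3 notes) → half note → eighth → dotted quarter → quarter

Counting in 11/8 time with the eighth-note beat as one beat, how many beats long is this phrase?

25.5

One eighth-note beat = 2 sixteenth notes.
In sixteenth notes: quarter note = 4; a full eighth-note triplet (3 notes) (three triplet eighths span one quarter) = 4; eighth = 2; half = 8; a full eighth-note triplet (3 notes) (three triplet eighths span one quarter) = 4; eighth = 2; dotted eighth = 3; a full eighth-note triplet (3 notes) (three triplet eighths span one quarter) = 4; half note = 8; eighth = 2; dotted quarter = 6; quarter = 4.
Altogether 4 + 4 + 2 + 8 + 4 + 2 + 3 + 4 + 8 + 2 + 6 + 4 = 51.
51 ÷ 2 = 25.5 beats.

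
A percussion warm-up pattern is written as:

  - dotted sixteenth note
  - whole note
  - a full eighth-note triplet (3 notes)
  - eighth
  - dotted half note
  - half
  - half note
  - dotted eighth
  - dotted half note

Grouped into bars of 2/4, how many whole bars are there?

One bar of 2/4 = 16 thirty-second notes.
In thirty-second notes: dotted sixteenth note = 3; whole note = 32; a full eighth-note triplet (3 notes) (three triplet eighths span one quarter) = 8; eighth = 4; dotted half note = 24; half = 16; half note = 16; dotted eighth = 6; dotted half note = 24.
Sum: 3 + 32 + 8 + 4 + 24 + 16 + 16 + 6 + 24 = 133.
133 ÷ 16 = 8 complete bars with 5 left over.

8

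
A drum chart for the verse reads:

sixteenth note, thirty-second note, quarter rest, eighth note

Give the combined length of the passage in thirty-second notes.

15

In thirty-second notes: sixteenth note = 2; thirty-second note = 1; quarter rest = 8; eighth note = 4.
Altogether 2 + 1 + 8 + 4 = 15 thirty-second notes.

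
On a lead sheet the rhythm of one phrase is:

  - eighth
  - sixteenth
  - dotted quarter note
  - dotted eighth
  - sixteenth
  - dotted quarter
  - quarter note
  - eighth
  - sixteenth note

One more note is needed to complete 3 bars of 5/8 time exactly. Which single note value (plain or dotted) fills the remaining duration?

3 bars of 5/8 = 30 sixteenth notes.
Working in sixteenth notes: eighth = 2; sixteenth = 1; dotted quarter note = 6; dotted eighth = 3; sixteenth = 1; dotted quarter = 6; quarter note = 4; eighth = 2; sixteenth note = 1.
Sum: 2 + 1 + 6 + 3 + 1 + 6 + 4 + 2 + 1 = 26.
Remaining: 30 − 26 = 4 sixteenth notes, which is a quarter note.

quarter note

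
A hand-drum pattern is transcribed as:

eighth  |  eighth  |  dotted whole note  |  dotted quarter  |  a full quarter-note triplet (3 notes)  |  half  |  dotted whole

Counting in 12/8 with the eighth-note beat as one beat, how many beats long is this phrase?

One eighth-note beat = 2 sixteenth notes.
Express everything in sixteenth notes: eighth = 2; eighth = 2; dotted whole note = 24; dotted quarter = 6; a full quarter-note triplet (3 notes) (three triplet quarters span one half) = 8; half = 8; dotted whole = 24.
Adding: 2 + 2 + 24 + 6 + 8 + 8 + 24 = 74.
74 ÷ 2 = 37 beats.

37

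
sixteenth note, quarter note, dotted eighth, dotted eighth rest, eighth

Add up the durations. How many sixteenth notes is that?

Working in sixteenth notes: sixteenth note = 1; quarter note = 4; dotted eighth = 3; dotted eighth rest = 3; eighth = 2.
Adding: 1 + 4 + 3 + 3 + 2 = 13 sixteenth notes.

13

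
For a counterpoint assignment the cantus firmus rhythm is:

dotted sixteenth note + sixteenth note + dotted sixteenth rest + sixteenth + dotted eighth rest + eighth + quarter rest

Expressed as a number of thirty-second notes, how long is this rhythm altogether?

Working in thirty-second notes: dotted sixteenth note = 3; sixteenth note = 2; dotted sixteenth rest = 3; sixteenth = 2; dotted eighth rest = 6; eighth = 4; quarter rest = 8.
Sum: 3 + 2 + 3 + 2 + 6 + 4 + 8 = 28 thirty-second notes.

28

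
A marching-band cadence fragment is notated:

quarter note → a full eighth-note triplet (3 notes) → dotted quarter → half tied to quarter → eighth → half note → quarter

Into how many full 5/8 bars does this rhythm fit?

4

One bar of 5/8 = 5 eighth notes.
In eighth notes: quarter note = 2; a full eighth-note triplet (3 notes) (three triplet eighths span one quarter) = 2; dotted quarter = 3; half tied to quarter (half + quarter) = 6; eighth = 1; half note = 4; quarter = 2.
Altogether 2 + 2 + 3 + 6 + 1 + 4 + 2 = 20.
20 ÷ 5 = 4 complete bars with 0 left over.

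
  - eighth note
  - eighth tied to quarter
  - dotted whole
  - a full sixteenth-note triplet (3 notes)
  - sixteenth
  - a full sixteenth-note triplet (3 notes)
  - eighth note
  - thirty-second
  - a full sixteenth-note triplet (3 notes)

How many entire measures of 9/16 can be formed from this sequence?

4

One bar of 9/16 = 18 thirty-second notes.
In thirty-second notes: eighth note = 4; eighth tied to quarter (eighth + quarter) = 12; dotted whole = 48; a full sixteenth-note triplet (3 notes) (three triplet sixteenths span one eighth) = 4; sixteenth = 2; a full sixteenth-note triplet (3 notes) (three triplet sixteenths span one eighth) = 4; eighth note = 4; thirty-second = 1; a full sixteenth-note triplet (3 notes) (three triplet sixteenths span one eighth) = 4.
Altogether 4 + 12 + 48 + 4 + 2 + 4 + 4 + 1 + 4 = 83.
83 ÷ 18 = 4 complete bars with 11 left over.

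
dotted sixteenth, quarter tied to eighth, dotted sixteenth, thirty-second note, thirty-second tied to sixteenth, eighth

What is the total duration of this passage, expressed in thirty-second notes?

Working in thirty-second notes: dotted sixteenth = 3; quarter tied to eighth (quarter + eighth) = 12; dotted sixteenth = 3; thirty-second note = 1; thirty-second tied to sixteenth (thirty-second + sixteenth) = 3; eighth = 4.
Sum: 3 + 12 + 3 + 1 + 3 + 4 = 26 thirty-second notes.

26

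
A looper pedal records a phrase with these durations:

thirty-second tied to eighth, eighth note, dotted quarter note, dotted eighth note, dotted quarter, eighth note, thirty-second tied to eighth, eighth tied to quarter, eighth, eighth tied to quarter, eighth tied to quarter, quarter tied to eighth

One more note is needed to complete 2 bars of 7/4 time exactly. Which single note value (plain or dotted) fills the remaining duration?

2 bars of 7/4 = 112 thirty-second notes.
Express everything in thirty-second notes: thirty-second tied to eighth (thirty-second + eighth) = 5; eighth note = 4; dotted quarter note = 12; dotted eighth note = 6; dotted quarter = 12; eighth note = 4; thirty-second tied to eighth (thirty-second + eighth) = 5; eighth tied to quarter (eighth + quarter) = 12; eighth = 4; eighth tied to quarter (eighth + quarter) = 12; eighth tied to quarter (eighth + quarter) = 12; quarter tied to eighth (quarter + eighth) = 12.
Altogether 5 + 4 + 12 + 6 + 12 + 4 + 5 + 12 + 4 + 12 + 12 + 12 = 100.
Remaining: 112 − 100 = 12 thirty-second notes, which is a dotted quarter note.

dotted quarter note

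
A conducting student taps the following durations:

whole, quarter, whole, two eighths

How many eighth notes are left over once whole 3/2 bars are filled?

8

One bar of 3/2 = 12 eighth notes.
In eighth notes: whole = 8; quarter = 2; whole = 8; eighth = 1; eighth = 1.
Sum: 8 + 2 + 8 + 1 + 1 = 20.
20 ÷ 12 = 1 complete bar with 8 eighth notes remaining.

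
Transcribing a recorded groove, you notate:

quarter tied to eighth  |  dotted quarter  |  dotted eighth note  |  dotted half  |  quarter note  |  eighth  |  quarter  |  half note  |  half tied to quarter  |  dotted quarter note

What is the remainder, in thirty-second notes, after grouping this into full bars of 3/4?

One bar of 3/4 = 12 sixteenth notes.
Working in sixteenth notes: quarter tied to eighth (quarter + eighth) = 6; dotted quarter = 6; dotted eighth note = 3; dotted half = 12; quarter note = 4; eighth = 2; quarter = 4; half note = 8; half tied to quarter (half + quarter) = 12; dotted quarter note = 6.
Adding: 6 + 6 + 3 + 12 + 4 + 2 + 4 + 8 + 12 + 6 = 63.
63 ÷ 12 = 5 complete bars with 3 sixteenth notes remaining = 6 thirty-second notes.

6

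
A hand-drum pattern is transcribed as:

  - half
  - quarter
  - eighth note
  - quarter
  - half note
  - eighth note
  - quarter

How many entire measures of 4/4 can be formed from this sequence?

2

One bar of 4/4 = 8 eighth notes.
Express everything in eighth notes: half = 4; quarter = 2; eighth note = 1; quarter = 2; half note = 4; eighth note = 1; quarter = 2.
Total: 4 + 2 + 1 + 2 + 4 + 1 + 2 = 16.
16 ÷ 8 = 2 complete bars with 0 left over.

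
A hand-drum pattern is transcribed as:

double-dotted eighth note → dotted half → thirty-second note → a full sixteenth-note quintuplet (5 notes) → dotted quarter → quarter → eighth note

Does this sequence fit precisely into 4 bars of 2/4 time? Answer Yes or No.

One bar of 2/4 = 16 thirty-second notes, so 4 bars = 64.
Convert each value to thirty-second notes: double-dotted eighth note = 7; dotted half = 24; thirty-second note = 1; a full sixteenth-note quintuplet (5 notes) (five quintuplet sixteenths span one quarter) = 8; dotted quarter = 12; quarter = 8; eighth note = 4.
Sum: 7 + 24 + 1 + 8 + 12 + 8 + 4 = 64.
64 equals 64, so the answer is Yes.

Yes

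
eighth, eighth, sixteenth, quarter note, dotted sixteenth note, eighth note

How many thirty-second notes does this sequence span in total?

25

Express everything in thirty-second notes: eighth = 4; eighth = 4; sixteenth = 2; quarter note = 8; dotted sixteenth note = 3; eighth note = 4.
Adding: 4 + 4 + 2 + 8 + 3 + 4 = 25 thirty-second notes.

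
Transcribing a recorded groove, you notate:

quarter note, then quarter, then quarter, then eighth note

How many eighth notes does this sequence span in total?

Express everything in eighth notes: quarter note = 2; quarter = 2; quarter = 2; eighth note = 1.
Altogether 2 + 2 + 2 + 1 = 7 eighth notes.

7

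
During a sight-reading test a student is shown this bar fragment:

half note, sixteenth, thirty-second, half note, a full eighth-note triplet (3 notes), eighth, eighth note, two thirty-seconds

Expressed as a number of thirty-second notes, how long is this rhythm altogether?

53

Convert each value to thirty-second notes: half note = 16; sixteenth = 2; thirty-second = 1; half note = 16; a full eighth-note triplet (3 notes) (three triplet eighths span one quarter) = 8; eighth = 4; eighth note = 4; thirty-second = 1; thirty-second = 1.
Total: 16 + 2 + 1 + 16 + 8 + 4 + 4 + 1 + 1 = 53 thirty-second notes.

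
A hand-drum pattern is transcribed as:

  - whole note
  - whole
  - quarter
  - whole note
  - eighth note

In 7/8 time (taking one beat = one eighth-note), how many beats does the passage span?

One eighth-note beat = 2 sixteenth notes.
Express everything in sixteenth notes: whole note = 16; whole = 16; quarter = 4; whole note = 16; eighth note = 2.
Sum: 16 + 16 + 4 + 16 + 2 = 54.
54 ÷ 2 = 27 beats.

27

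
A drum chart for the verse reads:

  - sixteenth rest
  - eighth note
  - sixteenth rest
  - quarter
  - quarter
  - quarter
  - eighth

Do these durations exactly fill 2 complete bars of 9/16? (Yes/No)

Yes

One bar of 9/16 = 9 sixteenth notes, so 2 bars = 18.
Each duration in sixteenth notes: sixteenth rest = 1; eighth note = 2; sixteenth rest = 1; quarter = 4; quarter = 4; quarter = 4; eighth = 2.
Altogether 1 + 2 + 1 + 4 + 4 + 4 + 2 = 18.
18 equals 18, so the answer is Yes.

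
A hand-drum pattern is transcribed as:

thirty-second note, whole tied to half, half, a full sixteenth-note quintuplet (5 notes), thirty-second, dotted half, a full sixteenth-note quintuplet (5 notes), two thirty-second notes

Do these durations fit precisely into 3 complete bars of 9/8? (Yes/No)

Yes

One bar of 9/8 = 36 thirty-second notes, so 3 bars = 108.
In thirty-second notes: thirty-second note = 1; whole tied to half (whole + half) = 48; half = 16; a full sixteenth-note quintuplet (5 notes) (five quintuplet sixteenths span one quarter) = 8; thirty-second = 1; dotted half = 24; a full sixteenth-note quintuplet (5 notes) (five quintuplet sixteenths span one quarter) = 8; thirty-second note = 1; thirty-second note = 1.
Altogether 1 + 48 + 16 + 8 + 1 + 24 + 8 + 1 + 1 = 108.
108 equals 108, so the answer is Yes.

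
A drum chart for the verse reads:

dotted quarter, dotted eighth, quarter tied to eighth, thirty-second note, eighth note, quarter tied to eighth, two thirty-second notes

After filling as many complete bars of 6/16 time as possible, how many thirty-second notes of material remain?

1

One bar of 6/16 = 12 thirty-second notes.
In thirty-second notes: dotted quarter = 12; dotted eighth = 6; quarter tied to eighth (quarter + eighth) = 12; thirty-second note = 1; eighth note = 4; quarter tied to eighth (quarter + eighth) = 12; thirty-second note = 1; thirty-second note = 1.
Sum: 12 + 6 + 12 + 1 + 4 + 12 + 1 + 1 = 49.
49 ÷ 12 = 4 complete bars with 1 thirty-second note remaining.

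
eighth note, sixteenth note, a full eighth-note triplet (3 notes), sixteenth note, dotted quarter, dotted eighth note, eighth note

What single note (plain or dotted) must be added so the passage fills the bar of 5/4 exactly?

sixteenth note

The bar of 5/4 = 20 sixteenth notes.
In sixteenth notes: eighth note = 2; sixteenth note = 1; a full eighth-note triplet (3 notes) (three triplet eighths span one quarter) = 4; sixteenth note = 1; dotted quarter = 6; dotted eighth note = 3; eighth note = 2.
Sum: 2 + 1 + 4 + 1 + 6 + 3 + 2 = 19.
Remaining: 20 − 19 = 1 sixteenth note, which is a sixteenth note.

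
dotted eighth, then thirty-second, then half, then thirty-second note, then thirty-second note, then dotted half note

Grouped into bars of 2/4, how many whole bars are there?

3

One bar of 2/4 = 16 thirty-second notes.
In thirty-second notes: dotted eighth = 6; thirty-second = 1; half = 16; thirty-second note = 1; thirty-second note = 1; dotted half note = 24.
Sum: 6 + 1 + 16 + 1 + 1 + 24 = 49.
49 ÷ 16 = 3 complete bars with 1 left over.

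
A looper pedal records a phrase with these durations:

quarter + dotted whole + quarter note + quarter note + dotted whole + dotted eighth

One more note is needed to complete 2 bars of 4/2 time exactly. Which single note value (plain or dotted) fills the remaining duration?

2 bars of 4/2 = 64 sixteenth notes.
Convert each value to sixteenth notes: quarter = 4; dotted whole = 24; quarter note = 4; quarter note = 4; dotted whole = 24; dotted eighth = 3.
Adding: 4 + 24 + 4 + 4 + 24 + 3 = 63.
Remaining: 64 − 63 = 1 sixteenth note, which is a sixteenth note.

sixteenth note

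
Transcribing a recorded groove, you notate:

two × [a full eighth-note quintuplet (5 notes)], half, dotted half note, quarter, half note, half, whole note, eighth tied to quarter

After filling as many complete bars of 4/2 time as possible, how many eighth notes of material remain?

7

One bar of 4/2 = 16 eighth notes.
Convert each value to eighth notes: a full eighth-note quintuplet (5 notes) (five quintuplet eighths span one half) = 4; a full eighth-note quintuplet (5 notes) (five quintuplet eighths span one half) = 4; half = 4; dotted half note = 6; quarter = 2; half note = 4; half = 4; whole note = 8; eighth tied to quarter (eighth + quarter) = 3.
Sum: 4 + 4 + 4 + 6 + 2 + 4 + 4 + 8 + 3 = 39.
39 ÷ 16 = 2 complete bars with 7 eighth notes remaining.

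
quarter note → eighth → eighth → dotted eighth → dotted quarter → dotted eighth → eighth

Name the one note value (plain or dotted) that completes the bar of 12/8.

eighth note

The bar of 12/8 = 24 sixteenth notes.
Express everything in sixteenth notes: quarter note = 4; eighth = 2; eighth = 2; dotted eighth = 3; dotted quarter = 6; dotted eighth = 3; eighth = 2.
Adding: 4 + 2 + 2 + 3 + 6 + 3 + 2 = 22.
Remaining: 24 − 22 = 2 sixteenth notes, which is a eighth note.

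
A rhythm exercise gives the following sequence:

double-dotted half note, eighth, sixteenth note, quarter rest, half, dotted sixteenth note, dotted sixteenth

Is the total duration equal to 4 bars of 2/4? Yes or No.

One bar of 2/4 = 16 thirty-second notes, so 4 bars = 64.
Each duration in thirty-second notes: double-dotted half note = 28; eighth = 4; sixteenth note = 2; quarter rest = 8; half = 16; dotted sixteenth note = 3; dotted sixteenth = 3.
Adding: 28 + 4 + 2 + 8 + 16 + 3 + 3 = 64.
64 equals 64, so the answer is Yes.

Yes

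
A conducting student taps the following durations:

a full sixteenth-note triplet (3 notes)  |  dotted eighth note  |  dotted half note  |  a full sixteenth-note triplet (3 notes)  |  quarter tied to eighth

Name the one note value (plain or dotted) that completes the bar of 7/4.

dotted eighth note

The bar of 7/4 = 28 sixteenth notes.
Convert each value to sixteenth notes: a full sixteenth-note triplet (3 notes) (three triplet sixteenths span one eighth) = 2; dotted eighth note = 3; dotted half note = 12; a full sixteenth-note triplet (3 notes) (three triplet sixteenths span one eighth) = 2; quarter tied to eighth (quarter + eighth) = 6.
Total: 2 + 3 + 12 + 2 + 6 = 25.
Remaining: 28 − 25 = 3 sixteenth notes, which is a dotted eighth note.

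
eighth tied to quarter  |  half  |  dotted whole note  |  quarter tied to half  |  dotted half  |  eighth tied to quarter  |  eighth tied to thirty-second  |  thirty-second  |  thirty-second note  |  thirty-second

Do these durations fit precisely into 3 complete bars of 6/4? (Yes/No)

Yes

One bar of 6/4 = 48 thirty-second notes, so 3 bars = 144.
Convert each value to thirty-second notes: eighth tied to quarter (eighth + quarter) = 12; half = 16; dotted whole note = 48; quarter tied to half (quarter + half) = 24; dotted half = 24; eighth tied to quarter (eighth + quarter) = 12; eighth tied to thirty-second (eighth + thirty-second) = 5; thirty-second = 1; thirty-second note = 1; thirty-second = 1.
Sum: 12 + 16 + 48 + 24 + 24 + 12 + 5 + 1 + 1 + 1 = 144.
144 equals 144, so the answer is Yes.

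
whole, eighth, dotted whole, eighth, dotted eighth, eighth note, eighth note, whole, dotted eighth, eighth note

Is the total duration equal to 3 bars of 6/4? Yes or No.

One bar of 6/4 = 24 sixteenth notes, so 3 bars = 72.
Each duration in sixteenth notes: whole = 16; eighth = 2; dotted whole = 24; eighth = 2; dotted eighth = 3; eighth note = 2; eighth note = 2; whole = 16; dotted eighth = 3; eighth note = 2.
Altogether 16 + 2 + 24 + 2 + 3 + 2 + 2 + 16 + 3 + 2 = 72.
72 equals 72, so the answer is Yes.

Yes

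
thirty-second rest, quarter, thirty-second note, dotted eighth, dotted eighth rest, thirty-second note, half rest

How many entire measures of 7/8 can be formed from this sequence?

1

One bar of 7/8 = 28 thirty-second notes.
Convert each value to thirty-second notes: thirty-second rest = 1; quarter = 8; thirty-second note = 1; dotted eighth = 6; dotted eighth rest = 6; thirty-second note = 1; half rest = 16.
Adding: 1 + 8 + 1 + 6 + 6 + 1 + 16 = 39.
39 ÷ 28 = 1 complete bar with 11 left over.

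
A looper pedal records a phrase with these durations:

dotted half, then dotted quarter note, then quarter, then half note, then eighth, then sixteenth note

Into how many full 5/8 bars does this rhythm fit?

3

One bar of 5/8 = 10 sixteenth notes.
Each duration in sixteenth notes: dotted half = 12; dotted quarter note = 6; quarter = 4; half note = 8; eighth = 2; sixteenth note = 1.
Adding: 12 + 6 + 4 + 8 + 2 + 1 = 33.
33 ÷ 10 = 3 complete bars with 3 left over.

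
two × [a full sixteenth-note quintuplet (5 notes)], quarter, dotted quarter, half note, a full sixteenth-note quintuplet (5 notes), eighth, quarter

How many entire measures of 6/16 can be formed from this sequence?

6

One bar of 6/16 = 3 eighth notes.
Working in eighth notes: a full sixteenth-note quintuplet (5 notes) (five quintuplet sixteenths span one quarter) = 2; a full sixteenth-note quintuplet (5 notes) (five quintuplet sixteenths span one quarter) = 2; quarter = 2; dotted quarter = 3; half note = 4; a full sixteenth-note quintuplet (5 notes) (five quintuplet sixteenths span one quarter) = 2; eighth = 1; quarter = 2.
Sum: 2 + 2 + 2 + 3 + 4 + 2 + 1 + 2 = 18.
18 ÷ 3 = 6 complete bars with 0 left over.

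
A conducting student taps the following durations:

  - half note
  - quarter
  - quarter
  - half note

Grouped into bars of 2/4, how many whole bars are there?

3

One bar of 2/4 = 2 quarter notes.
Working in quarter notes: half note = 2; quarter = 1; quarter = 1; half note = 2.
Adding: 2 + 1 + 1 + 2 = 6.
6 ÷ 2 = 3 complete bars with 0 left over.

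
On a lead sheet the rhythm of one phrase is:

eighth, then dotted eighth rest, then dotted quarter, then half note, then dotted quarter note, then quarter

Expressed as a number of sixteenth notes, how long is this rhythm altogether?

Express everything in sixteenth notes: eighth = 2; dotted eighth rest = 3; dotted quarter = 6; half note = 8; dotted quarter note = 6; quarter = 4.
Adding: 2 + 3 + 6 + 8 + 6 + 4 = 29 sixteenth notes.

29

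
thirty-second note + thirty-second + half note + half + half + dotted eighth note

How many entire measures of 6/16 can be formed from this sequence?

One bar of 6/16 = 12 thirty-second notes.
Each duration in thirty-second notes: thirty-second note = 1; thirty-second = 1; half note = 16; half = 16; half = 16; dotted eighth note = 6.
Sum: 1 + 1 + 16 + 16 + 16 + 6 = 56.
56 ÷ 12 = 4 complete bars with 8 left over.

4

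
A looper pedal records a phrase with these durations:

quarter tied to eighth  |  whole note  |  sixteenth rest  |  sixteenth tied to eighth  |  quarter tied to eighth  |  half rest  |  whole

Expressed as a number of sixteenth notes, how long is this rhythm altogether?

In sixteenth notes: quarter tied to eighth (quarter + eighth) = 6; whole note = 16; sixteenth rest = 1; sixteenth tied to eighth (sixteenth + eighth) = 3; quarter tied to eighth (quarter + eighth) = 6; half rest = 8; whole = 16.
Adding: 6 + 16 + 1 + 3 + 6 + 8 + 16 = 56 sixteenth notes.

56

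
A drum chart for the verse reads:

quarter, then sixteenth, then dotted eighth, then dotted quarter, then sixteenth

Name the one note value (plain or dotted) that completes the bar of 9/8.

dotted eighth note

The bar of 9/8 = 18 sixteenth notes.
Express everything in sixteenth notes: quarter = 4; sixteenth = 1; dotted eighth = 3; dotted quarter = 6; sixteenth = 1.
Adding: 4 + 1 + 3 + 6 + 1 = 15.
Remaining: 18 − 15 = 3 sixteenth notes, which is a dotted eighth note.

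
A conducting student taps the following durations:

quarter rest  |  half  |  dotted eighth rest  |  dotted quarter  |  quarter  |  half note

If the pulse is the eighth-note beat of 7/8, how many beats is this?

One eighth-note beat = 2 sixteenth notes.
Each duration in sixteenth notes: quarter rest = 4; half = 8; dotted eighth rest = 3; dotted quarter = 6; quarter = 4; half note = 8.
Total: 4 + 8 + 3 + 6 + 4 + 8 = 33.
33 ÷ 2 = 16.5 beats.

16.5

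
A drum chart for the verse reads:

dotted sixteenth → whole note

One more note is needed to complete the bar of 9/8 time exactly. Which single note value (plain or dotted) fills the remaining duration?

thirty-second note

The bar of 9/8 = 36 thirty-second notes.
Convert each value to thirty-second notes: dotted sixteenth = 3; whole note = 32.
Adding: 3 + 32 = 35.
Remaining: 36 − 35 = 1 thirty-second note, which is a thirty-second note.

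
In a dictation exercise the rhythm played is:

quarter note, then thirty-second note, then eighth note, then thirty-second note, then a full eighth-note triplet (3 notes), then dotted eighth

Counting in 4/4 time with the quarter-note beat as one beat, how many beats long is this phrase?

One quarter-note beat = 8 thirty-second notes.
In thirty-second notes: quarter note = 8; thirty-second note = 1; eighth note = 4; thirty-second note = 1; a full eighth-note triplet (3 notes) (three triplet eighths span one quarter) = 8; dotted eighth = 6.
Sum: 8 + 1 + 4 + 1 + 8 + 6 = 28.
28 ÷ 8 = 3.5 beats.

3.5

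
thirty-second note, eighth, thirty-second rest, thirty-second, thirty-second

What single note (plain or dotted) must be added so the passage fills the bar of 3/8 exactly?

eighth note

The bar of 3/8 = 12 thirty-second notes.
Working in thirty-second notes: thirty-second note = 1; eighth = 4; thirty-second rest = 1; thirty-second = 1; thirty-second = 1.
Sum: 1 + 4 + 1 + 1 + 1 = 8.
Remaining: 12 − 8 = 4 thirty-second notes, which is a eighth note.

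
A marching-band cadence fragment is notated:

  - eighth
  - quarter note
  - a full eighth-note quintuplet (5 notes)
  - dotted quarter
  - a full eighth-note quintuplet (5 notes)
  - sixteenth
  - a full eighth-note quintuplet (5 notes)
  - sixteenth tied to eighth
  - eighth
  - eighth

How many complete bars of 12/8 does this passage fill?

1

One bar of 12/8 = 24 sixteenth notes.
Each duration in sixteenth notes: eighth = 2; quarter note = 4; a full eighth-note quintuplet (5 notes) (five quintuplet eighths span one half) = 8; dotted quarter = 6; a full eighth-note quintuplet (5 notes) (five quintuplet eighths span one half) = 8; sixteenth = 1; a full eighth-note quintuplet (5 notes) (five quintuplet eighths span one half) = 8; sixteenth tied to eighth (sixteenth + eighth) = 3; eighth = 2; eighth = 2.
Adding: 2 + 4 + 8 + 6 + 8 + 1 + 8 + 3 + 2 + 2 = 44.
44 ÷ 24 = 1 complete bar with 20 left over.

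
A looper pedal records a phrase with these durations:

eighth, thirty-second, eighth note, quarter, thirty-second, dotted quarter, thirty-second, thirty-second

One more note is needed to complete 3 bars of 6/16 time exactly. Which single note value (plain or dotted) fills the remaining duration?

3 bars of 6/16 = 36 thirty-second notes.
Express everything in thirty-second notes: eighth = 4; thirty-second = 1; eighth note = 4; quarter = 8; thirty-second = 1; dotted quarter = 12; thirty-second = 1; thirty-second = 1.
Altogether 4 + 1 + 4 + 8 + 1 + 12 + 1 + 1 = 32.
Remaining: 36 − 32 = 4 thirty-second notes, which is a eighth note.

eighth note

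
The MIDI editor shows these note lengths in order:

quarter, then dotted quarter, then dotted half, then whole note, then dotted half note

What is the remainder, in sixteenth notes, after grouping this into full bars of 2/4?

2

One bar of 2/4 = 4 eighth notes.
Working in eighth notes: quarter = 2; dotted quarter = 3; dotted half = 6; whole note = 8; dotted half note = 6.
Total: 2 + 3 + 6 + 8 + 6 = 25.
25 ÷ 4 = 6 complete bars with 1 eighth note remaining = 2 sixteenth notes.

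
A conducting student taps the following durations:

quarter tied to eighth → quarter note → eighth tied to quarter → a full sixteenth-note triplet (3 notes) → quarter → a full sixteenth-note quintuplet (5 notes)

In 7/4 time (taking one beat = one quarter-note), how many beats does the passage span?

6.5

One quarter-note beat = 2 eighth notes.
Working in eighth notes: quarter tied to eighth (quarter + eighth) = 3; quarter note = 2; eighth tied to quarter (eighth + quarter) = 3; a full sixteenth-note triplet (3 notes) (three triplet sixteenths span one eighth) = 1; quarter = 2; a full sixteenth-note quintuplet (5 notes) (five quintuplet sixteenths span one quarter) = 2.
Total: 3 + 2 + 3 + 1 + 2 + 2 = 13.
13 ÷ 2 = 6.5 beats.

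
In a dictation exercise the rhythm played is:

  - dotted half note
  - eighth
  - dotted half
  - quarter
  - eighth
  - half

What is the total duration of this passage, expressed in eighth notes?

20

Each duration in eighth notes: dotted half note = 6; eighth = 1; dotted half = 6; quarter = 2; eighth = 1; half = 4.
Altogether 6 + 1 + 6 + 2 + 1 + 4 = 20 eighth notes.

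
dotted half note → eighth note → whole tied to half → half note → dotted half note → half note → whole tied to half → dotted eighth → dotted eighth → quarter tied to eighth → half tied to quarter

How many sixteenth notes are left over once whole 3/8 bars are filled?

One bar of 3/8 = 6 sixteenth notes.
Express everything in sixteenth notes: dotted half note = 12; eighth note = 2; whole tied to half (whole + half) = 24; half note = 8; dotted half note = 12; half note = 8; whole tied to half (whole + half) = 24; dotted eighth = 3; dotted eighth = 3; quarter tied to eighth (quarter + eighth) = 6; half tied to quarter (half + quarter) = 12.
Adding: 12 + 2 + 24 + 8 + 12 + 8 + 24 + 3 + 3 + 6 + 12 = 114.
114 ÷ 6 = 19 complete bars with 0 sixteenth notes remaining.

0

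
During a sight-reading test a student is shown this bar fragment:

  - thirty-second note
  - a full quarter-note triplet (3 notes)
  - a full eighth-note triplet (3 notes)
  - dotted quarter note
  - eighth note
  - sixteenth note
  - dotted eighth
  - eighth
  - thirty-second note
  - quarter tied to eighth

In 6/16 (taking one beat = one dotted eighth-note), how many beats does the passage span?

11

One dotted eighth-note beat = 6 thirty-second notes.
In thirty-second notes: thirty-second note = 1; a full quarter-note triplet (3 notes) (three triplet quarters span one half) = 16; a full eighth-note triplet (3 notes) (three triplet eighths span one quarter) = 8; dotted quarter note = 12; eighth note = 4; sixteenth note = 2; dotted eighth = 6; eighth = 4; thirty-second note = 1; quarter tied to eighth (quarter + eighth) = 12.
Total: 1 + 16 + 8 + 12 + 4 + 2 + 6 + 4 + 1 + 12 = 66.
66 ÷ 6 = 11 beats.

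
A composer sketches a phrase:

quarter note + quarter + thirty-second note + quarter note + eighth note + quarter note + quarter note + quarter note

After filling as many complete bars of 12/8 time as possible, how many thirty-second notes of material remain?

5

One bar of 12/8 = 48 thirty-second notes.
Each duration in thirty-second notes: quarter note = 8; quarter = 8; thirty-second note = 1; quarter note = 8; eighth note = 4; quarter note = 8; quarter note = 8; quarter note = 8.
Sum: 8 + 8 + 1 + 8 + 4 + 8 + 8 + 8 = 53.
53 ÷ 48 = 1 complete bar with 5 thirty-second notes remaining.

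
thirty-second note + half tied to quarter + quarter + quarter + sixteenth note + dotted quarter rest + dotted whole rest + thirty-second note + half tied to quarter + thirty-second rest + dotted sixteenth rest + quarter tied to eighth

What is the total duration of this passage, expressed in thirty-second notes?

In thirty-second notes: thirty-second note = 1; half tied to quarter (half + quarter) = 24; quarter = 8; quarter = 8; sixteenth note = 2; dotted quarter rest = 12; dotted whole rest = 48; thirty-second note = 1; half tied to quarter (half + quarter) = 24; thirty-second rest = 1; dotted sixteenth rest = 3; quarter tied to eighth (quarter + eighth) = 12.
Sum: 1 + 24 + 8 + 8 + 2 + 12 + 48 + 1 + 24 + 1 + 3 + 12 = 144 thirty-second notes.

144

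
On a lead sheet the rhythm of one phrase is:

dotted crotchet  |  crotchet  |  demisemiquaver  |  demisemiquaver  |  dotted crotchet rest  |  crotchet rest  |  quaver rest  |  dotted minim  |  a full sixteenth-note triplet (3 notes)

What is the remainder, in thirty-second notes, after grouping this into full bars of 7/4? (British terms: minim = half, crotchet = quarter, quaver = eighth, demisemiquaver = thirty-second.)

18

One bar of 7/4 = 56 thirty-second notes.
Each duration in thirty-second notes: dotted crotchet = 12; crotchet = 8; demisemiquaver = 1; demisemiquaver = 1; dotted crotchet rest = 12; crotchet rest = 8; quaver rest = 4; dotted minim = 24; a full sixteenth-note triplet (3 notes) (three triplet sixteenths span one eighth) = 4.
Total: 12 + 8 + 1 + 1 + 12 + 8 + 4 + 24 + 4 = 74.
74 ÷ 56 = 1 complete bar with 18 thirty-second notes remaining.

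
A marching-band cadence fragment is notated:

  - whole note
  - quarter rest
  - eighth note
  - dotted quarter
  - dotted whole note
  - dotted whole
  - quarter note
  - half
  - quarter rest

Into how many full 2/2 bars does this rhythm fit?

5

One bar of 2/2 = 8 eighth notes.
Express everything in eighth notes: whole note = 8; quarter rest = 2; eighth note = 1; dotted quarter = 3; dotted whole note = 12; dotted whole = 12; quarter note = 2; half = 4; quarter rest = 2.
Adding: 8 + 2 + 1 + 3 + 12 + 12 + 2 + 4 + 2 = 46.
46 ÷ 8 = 5 complete bars with 6 left over.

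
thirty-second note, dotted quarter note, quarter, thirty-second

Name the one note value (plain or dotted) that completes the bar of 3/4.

The bar of 3/4 = 24 thirty-second notes.
Convert each value to thirty-second notes: thirty-second note = 1; dotted quarter note = 12; quarter = 8; thirty-second = 1.
Total: 1 + 12 + 8 + 1 = 22.
Remaining: 24 − 22 = 2 thirty-second notes, which is a sixteenth note.

sixteenth note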